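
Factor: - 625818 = - 2^1 * 3^1*37^1* 2819^1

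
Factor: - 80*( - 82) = 6560=2^5*5^1*41^1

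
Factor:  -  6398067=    - 3^1 * 13^1 * 29^1*5657^1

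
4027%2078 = 1949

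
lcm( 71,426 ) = 426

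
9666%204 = 78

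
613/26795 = 613/26795=0.02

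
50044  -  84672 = -34628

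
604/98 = 6 + 8/49=6.16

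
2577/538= 4  +  425/538=4.79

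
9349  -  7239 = 2110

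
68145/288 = 22715/96 = 236.61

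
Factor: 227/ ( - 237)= - 3^ (-1)*79^( - 1)*227^1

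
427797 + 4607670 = 5035467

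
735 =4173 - 3438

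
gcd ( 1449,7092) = 9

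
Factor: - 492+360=  -  132  =  - 2^2*3^1*11^1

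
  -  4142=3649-7791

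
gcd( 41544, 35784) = 72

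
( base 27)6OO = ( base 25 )81l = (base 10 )5046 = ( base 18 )FA6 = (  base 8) 11666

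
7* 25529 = 178703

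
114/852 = 19/142 = 0.13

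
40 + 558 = 598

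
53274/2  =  26637 = 26637.00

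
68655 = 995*69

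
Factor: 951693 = 3^1* 29^1*10939^1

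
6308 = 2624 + 3684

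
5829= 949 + 4880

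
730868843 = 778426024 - 47557181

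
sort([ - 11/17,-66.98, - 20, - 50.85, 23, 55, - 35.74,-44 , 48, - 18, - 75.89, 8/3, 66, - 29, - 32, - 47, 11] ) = [ - 75.89, - 66.98, - 50.85, - 47, - 44, -35.74 ,  -  32,-29, - 20, - 18  , - 11/17, 8/3, 11, 23,  48, 55, 66]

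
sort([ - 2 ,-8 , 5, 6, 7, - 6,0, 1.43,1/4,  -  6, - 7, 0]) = [ - 8,-7,-6, - 6, - 2, 0,0, 1/4, 1.43,5, 6,  7 ]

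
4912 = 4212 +700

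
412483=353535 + 58948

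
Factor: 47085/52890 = 73/82 = 2^( - 1)*41^( - 1 )*73^1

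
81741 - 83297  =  - 1556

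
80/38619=80/38619 = 0.00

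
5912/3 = 1970+2/3 = 1970.67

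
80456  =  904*89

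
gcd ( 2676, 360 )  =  12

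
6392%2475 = 1442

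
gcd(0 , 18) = 18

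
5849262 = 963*6074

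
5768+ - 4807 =961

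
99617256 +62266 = 99679522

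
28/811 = 28/811 = 0.03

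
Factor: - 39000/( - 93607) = 2^3*3^1 *5^3*13^1*93607^( - 1 )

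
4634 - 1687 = 2947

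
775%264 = 247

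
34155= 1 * 34155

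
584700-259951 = 324749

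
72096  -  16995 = 55101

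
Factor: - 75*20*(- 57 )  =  2^2*3^2*5^3*19^1 = 85500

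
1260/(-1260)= -1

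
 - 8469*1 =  - 8469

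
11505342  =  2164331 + 9341011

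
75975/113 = 75975/113 = 672.35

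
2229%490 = 269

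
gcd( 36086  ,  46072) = 2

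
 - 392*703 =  - 275576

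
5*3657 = 18285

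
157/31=157/31 = 5.06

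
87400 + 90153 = 177553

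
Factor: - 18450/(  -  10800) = 2^ ( - 3)* 3^( - 1) * 41^1= 41/24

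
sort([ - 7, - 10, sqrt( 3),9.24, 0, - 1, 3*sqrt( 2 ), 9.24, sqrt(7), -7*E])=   [ - 7*E,-10, - 7,- 1, 0,sqrt( 3 ),sqrt(7), 3*sqrt ( 2 ),9.24, 9.24] 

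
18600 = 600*31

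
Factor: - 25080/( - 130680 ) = 19/99= 3^( - 2) * 11^ ( - 1 )*19^1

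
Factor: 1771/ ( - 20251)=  - 23/263 =- 23^1*263^( - 1) 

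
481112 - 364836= 116276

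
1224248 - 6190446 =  - 4966198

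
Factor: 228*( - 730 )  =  -166440 = - 2^3*3^1*5^1*19^1*73^1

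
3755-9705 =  - 5950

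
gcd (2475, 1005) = 15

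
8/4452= 2/1113 =0.00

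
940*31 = 29140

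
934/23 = 934/23=40.61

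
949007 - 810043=138964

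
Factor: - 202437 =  - 3^2*83^1*271^1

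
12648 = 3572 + 9076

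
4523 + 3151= 7674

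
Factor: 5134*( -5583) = -28663122  =  - 2^1*3^1*17^1*151^1*1861^1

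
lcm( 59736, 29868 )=59736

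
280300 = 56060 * 5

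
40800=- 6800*(-6) 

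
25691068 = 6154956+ 19536112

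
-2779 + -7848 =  - 10627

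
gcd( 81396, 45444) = 84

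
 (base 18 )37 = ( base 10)61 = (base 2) 111101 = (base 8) 75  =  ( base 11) 56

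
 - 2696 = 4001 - 6697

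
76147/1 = 76147= 76147.00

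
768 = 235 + 533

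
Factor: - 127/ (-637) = 7^(-2)*13^( - 1)*127^1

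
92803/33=2812 + 7/33 = 2812.21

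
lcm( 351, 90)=3510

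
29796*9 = 268164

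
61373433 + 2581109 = 63954542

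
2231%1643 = 588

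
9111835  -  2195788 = 6916047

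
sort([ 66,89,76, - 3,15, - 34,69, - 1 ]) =[ - 34, - 3, - 1,15,66 , 69,76, 89 ]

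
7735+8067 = 15802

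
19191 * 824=15813384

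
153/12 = 12 + 3/4= 12.75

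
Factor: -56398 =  - 2^1*163^1*173^1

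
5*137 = 685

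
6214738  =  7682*809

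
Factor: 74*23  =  1702 = 2^1*23^1*37^1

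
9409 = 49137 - 39728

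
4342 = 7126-2784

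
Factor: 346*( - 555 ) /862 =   -  96015/431=- 3^1 * 5^1*37^1 * 173^1*431^( - 1) 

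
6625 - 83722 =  - 77097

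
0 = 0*260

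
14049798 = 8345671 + 5704127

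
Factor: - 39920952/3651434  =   - 2^2*3^1*23^( - 1 )*79379^( - 1 )*1663373^1= -19960476/1825717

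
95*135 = 12825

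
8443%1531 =788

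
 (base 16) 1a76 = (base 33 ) 679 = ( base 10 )6774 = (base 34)5t8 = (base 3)100021220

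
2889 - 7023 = -4134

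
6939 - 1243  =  5696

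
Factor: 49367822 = 2^1*7^1*3526273^1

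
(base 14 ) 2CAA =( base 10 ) 7990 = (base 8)17466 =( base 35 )6ia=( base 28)A5A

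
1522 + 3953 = 5475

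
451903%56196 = 2335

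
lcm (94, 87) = 8178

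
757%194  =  175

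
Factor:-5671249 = - 37^1*153277^1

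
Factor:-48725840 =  - 2^4 * 5^1*47^1*12959^1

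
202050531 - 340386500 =-138335969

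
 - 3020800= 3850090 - 6870890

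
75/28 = 75/28  =  2.68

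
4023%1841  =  341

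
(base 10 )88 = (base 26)3A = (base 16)58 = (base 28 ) 34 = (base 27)37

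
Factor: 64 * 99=6336 = 2^6*3^2*11^1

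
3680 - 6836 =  - 3156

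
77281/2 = 38640 + 1/2= 38640.50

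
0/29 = 0 = 0.00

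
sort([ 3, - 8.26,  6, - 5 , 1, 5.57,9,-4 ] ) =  [-8.26, - 5, - 4 , 1,3,  5.57, 6 , 9 ]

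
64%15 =4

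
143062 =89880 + 53182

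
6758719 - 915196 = 5843523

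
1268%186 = 152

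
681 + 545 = 1226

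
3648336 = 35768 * 102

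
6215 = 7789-1574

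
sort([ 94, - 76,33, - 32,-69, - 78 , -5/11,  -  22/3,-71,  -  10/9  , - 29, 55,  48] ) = [- 78,-76 , - 71,  -  69, - 32,-29,  -  22/3, - 10/9, - 5/11,33,48,55, 94]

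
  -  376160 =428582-804742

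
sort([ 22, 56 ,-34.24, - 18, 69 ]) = [ - 34.24, - 18,22 , 56  ,  69] 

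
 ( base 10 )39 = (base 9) 43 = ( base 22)1H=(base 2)100111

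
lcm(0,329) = 0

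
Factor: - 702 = -2^1 * 3^3 * 13^1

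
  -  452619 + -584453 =  -  1037072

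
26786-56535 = - 29749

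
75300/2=37650  =  37650.00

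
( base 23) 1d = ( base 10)36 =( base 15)26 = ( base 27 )19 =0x24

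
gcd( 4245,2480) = 5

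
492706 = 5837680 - 5344974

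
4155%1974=207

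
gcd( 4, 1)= 1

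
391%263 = 128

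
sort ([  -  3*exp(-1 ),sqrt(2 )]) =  [ - 3 * exp( - 1 ),sqrt(2) ]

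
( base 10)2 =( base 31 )2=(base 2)10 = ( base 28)2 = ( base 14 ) 2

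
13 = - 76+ 89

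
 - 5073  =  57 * (-89 ) 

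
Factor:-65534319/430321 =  - 3^3*17^( - 2)*443^1*1489^( - 1 )*5479^1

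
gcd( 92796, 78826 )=22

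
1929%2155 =1929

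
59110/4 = 29555/2 = 14777.50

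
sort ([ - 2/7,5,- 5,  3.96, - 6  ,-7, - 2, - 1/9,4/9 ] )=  [ - 7 , - 6,-5,-2,-2/7 , - 1/9,4/9,3.96, 5 ] 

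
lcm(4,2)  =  4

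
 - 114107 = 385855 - 499962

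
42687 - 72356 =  - 29669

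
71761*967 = 69392887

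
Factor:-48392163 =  - 3^2 * 5376907^1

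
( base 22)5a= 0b1111000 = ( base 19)66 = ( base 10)120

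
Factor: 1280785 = 5^1*11^2*29^1*73^1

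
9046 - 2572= 6474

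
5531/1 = 5531 =5531.00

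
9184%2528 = 1600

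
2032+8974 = 11006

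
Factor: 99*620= 61380= 2^2*3^2*5^1*11^1*31^1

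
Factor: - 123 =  - 3^1*41^1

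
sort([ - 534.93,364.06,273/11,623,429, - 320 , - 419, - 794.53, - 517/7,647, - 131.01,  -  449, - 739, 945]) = [-794.53,  -  739, - 534.93,  -  449 ,-419, - 320, - 131.01, - 517/7 , 273/11,364.06,429,623,647, 945 ] 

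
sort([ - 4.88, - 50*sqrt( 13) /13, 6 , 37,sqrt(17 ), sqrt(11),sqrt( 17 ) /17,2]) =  [- 50 * sqrt(13) /13, - 4.88, sqrt(17 ) /17,2, sqrt( 11 ),sqrt(17 ),6,37]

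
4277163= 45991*93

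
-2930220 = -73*40140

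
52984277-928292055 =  - 875307778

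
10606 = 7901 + 2705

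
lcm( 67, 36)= 2412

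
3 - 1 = 2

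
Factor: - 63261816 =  - 2^3 * 3^1 * 2635909^1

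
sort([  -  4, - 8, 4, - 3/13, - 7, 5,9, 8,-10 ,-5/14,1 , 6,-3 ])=[ -10,-8, - 7, - 4,-3,-5/14, - 3/13,1, 4, 5,  6,8,9] 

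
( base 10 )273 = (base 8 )421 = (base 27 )A3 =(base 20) DD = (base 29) 9c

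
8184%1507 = 649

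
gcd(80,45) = 5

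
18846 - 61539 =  - 42693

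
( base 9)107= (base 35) 2I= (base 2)1011000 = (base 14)64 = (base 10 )88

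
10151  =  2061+8090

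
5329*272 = 1449488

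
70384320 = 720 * 97756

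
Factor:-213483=  -  3^1*71161^1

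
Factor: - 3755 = -5^1 * 751^1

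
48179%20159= 7861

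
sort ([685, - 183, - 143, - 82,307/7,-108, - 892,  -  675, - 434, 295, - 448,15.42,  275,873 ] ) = [  -  892,-675, - 448 ,-434,-183 , - 143,-108, - 82, 15.42, 307/7, 275,295,  685, 873]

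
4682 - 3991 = 691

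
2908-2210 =698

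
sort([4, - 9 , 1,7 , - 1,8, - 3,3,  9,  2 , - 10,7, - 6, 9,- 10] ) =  [ - 10, - 10 ,- 9, - 6, - 3, - 1, 1,2, 3,4,7,7,8,  9, 9]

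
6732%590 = 242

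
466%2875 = 466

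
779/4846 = 779/4846  =  0.16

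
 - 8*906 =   -  7248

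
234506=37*6338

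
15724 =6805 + 8919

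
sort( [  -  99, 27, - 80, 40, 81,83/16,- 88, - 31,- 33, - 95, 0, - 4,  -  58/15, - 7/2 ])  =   [ - 99,  -  95,-88,  -  80, - 33, - 31, - 4,-58/15,  -  7/2,0, 83/16,27 , 40,81]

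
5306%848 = 218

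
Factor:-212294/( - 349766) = 593^1*977^( - 1) = 593/977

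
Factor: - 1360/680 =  - 2 = - 2^1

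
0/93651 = 0 = 0.00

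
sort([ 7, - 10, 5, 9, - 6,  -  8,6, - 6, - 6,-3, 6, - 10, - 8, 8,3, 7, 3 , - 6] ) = [-10,  -  10, - 8, - 8, - 6, - 6, - 6, - 6,-3, 3, 3, 5, 6, 6, 7  ,  7, 8 , 9 ]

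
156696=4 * 39174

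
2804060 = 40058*70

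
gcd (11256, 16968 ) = 168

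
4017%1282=171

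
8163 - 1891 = 6272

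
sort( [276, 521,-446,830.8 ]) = [-446, 276  ,  521, 830.8 ] 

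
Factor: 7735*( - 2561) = -19809335 = - 5^1*7^1*13^2*17^1*197^1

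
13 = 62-49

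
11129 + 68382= 79511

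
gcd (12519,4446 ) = 117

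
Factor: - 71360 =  - 2^6 * 5^1*223^1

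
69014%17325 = 17039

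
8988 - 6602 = 2386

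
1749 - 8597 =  -6848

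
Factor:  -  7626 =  - 2^1*3^1*31^1*41^1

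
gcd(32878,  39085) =1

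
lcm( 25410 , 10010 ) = 330330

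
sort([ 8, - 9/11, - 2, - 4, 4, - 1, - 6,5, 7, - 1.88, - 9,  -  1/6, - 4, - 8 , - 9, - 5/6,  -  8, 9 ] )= [-9 , - 9 , - 8, - 8,  -  6, - 4,  -  4,-2, - 1.88, - 1,  -  5/6,-9/11 ,  -  1/6, 4, 5,7, 8, 9] 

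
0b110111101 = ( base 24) id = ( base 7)1204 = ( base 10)445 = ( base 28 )fp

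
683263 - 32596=650667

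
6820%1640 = 260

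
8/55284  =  2/13821=0.00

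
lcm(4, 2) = 4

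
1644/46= 35+17/23 = 35.74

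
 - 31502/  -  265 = 118+232/265 = 118.88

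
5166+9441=14607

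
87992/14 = 43996/7  =  6285.14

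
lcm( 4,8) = 8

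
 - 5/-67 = 5/67=   0.07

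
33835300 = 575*58844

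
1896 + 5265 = 7161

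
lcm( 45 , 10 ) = 90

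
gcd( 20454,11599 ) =7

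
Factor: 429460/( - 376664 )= - 2^( - 1 )*5^1*109^1*239^(-1 ) = - 545/478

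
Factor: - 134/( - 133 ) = 2^1 * 7^( - 1 )*19^(  -  1 ) * 67^1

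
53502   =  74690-21188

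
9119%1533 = 1454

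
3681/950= 3  +  831/950 = 3.87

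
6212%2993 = 226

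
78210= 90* 869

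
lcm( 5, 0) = 0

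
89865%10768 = 3721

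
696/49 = 14 + 10/49 = 14.20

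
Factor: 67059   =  3^2*7451^1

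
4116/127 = 32+52/127 = 32.41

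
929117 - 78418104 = -77488987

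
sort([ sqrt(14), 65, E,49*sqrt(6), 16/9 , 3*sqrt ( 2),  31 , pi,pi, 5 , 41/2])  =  [16/9,E,pi,  pi, sqrt ( 14 ),  3 * sqrt( 2 ),5,  41/2, 31,  65 , 49*sqrt(6 ) ]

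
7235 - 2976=4259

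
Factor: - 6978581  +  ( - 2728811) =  - 2^7* 181^1*419^1 = - 9707392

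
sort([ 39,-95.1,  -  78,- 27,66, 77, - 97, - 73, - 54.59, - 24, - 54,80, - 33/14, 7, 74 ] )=[ -97, - 95.1, - 78,- 73, - 54.59 ,-54,-27, - 24, - 33/14,7,39,66,74,77, 80]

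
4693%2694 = 1999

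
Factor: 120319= 120319^1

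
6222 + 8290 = 14512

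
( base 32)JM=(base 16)276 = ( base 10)630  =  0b1001110110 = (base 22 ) 16E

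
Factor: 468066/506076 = 431/466 = 2^(- 1)*233^( - 1)*431^1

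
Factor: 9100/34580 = 5^1*19^( - 1 ) = 5/19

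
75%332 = 75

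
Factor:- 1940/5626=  - 10/29= - 2^1*5^1*29^(  -  1)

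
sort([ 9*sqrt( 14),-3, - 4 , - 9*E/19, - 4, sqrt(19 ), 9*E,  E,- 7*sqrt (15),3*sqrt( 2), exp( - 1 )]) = [  -  7  *  sqrt(15),-4, - 4, - 3, - 9*E/19,exp (-1 ), E, 3*sqrt(2 ),sqrt( 19 ),9*E,  9  *sqrt(14)] 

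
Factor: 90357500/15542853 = 2^2*3^( - 1) *5^4* 769^1*110233^ ( - 1) = 1922500/330699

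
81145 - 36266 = 44879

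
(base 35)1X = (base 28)2C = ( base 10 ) 68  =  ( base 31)26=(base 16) 44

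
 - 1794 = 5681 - 7475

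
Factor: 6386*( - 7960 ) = - 2^4  *  5^1*31^1*103^1* 199^1= - 50832560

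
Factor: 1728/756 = 2^4*7^( - 1)  =  16/7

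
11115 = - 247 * (-45)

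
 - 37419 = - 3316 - 34103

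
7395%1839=39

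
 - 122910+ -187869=-310779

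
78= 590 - 512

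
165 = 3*55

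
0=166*0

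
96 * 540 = 51840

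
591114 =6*98519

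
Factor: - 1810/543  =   - 2^1*3^( - 1 ) *5^1 = -10/3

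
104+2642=2746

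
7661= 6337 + 1324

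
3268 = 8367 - 5099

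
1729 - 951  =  778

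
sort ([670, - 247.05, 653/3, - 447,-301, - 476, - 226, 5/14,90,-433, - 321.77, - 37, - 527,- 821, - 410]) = [ -821,  -  527, - 476, - 447, - 433,-410, - 321.77, - 301, - 247.05,  -  226, - 37, 5/14, 90, 653/3, 670]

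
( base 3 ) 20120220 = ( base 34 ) 459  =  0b1001011000011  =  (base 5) 123203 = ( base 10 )4803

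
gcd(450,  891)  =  9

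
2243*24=53832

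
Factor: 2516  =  2^2*17^1*37^1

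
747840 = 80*9348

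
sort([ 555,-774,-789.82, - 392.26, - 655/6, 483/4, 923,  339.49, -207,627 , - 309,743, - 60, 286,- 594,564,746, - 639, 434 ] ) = [ - 789.82,  -  774, - 639,  -  594, - 392.26, - 309, - 207, - 655/6, - 60, 483/4,  286, 339.49, 434, 555 , 564, 627 , 743, 746,  923] 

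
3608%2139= 1469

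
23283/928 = 23283/928 = 25.09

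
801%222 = 135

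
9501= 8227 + 1274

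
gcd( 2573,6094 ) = 1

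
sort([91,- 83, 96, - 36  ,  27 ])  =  [ - 83, - 36,27, 91, 96]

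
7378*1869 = 13789482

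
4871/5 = 4871/5= 974.20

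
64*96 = 6144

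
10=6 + 4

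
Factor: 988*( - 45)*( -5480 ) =243640800 =2^5*3^2*5^2*13^1*19^1*137^1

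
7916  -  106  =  7810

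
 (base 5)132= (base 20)22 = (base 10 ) 42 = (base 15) 2C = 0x2a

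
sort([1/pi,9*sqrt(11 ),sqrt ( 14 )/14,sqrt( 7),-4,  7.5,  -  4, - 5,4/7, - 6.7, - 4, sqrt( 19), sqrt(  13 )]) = [ - 6.7,  -  5, - 4,-4,-4, sqrt(14 )/14,1/pi  ,  4/7,sqrt(7),sqrt( 13 ), sqrt(19 ),7.5,9*sqrt(11 ) ] 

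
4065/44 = 92 + 17/44 = 92.39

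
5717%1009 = 672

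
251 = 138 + 113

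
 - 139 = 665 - 804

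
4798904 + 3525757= 8324661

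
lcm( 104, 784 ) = 10192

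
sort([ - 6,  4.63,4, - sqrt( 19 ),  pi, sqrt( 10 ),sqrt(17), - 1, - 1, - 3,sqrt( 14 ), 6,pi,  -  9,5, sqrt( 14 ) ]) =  [ - 9, - 6, - sqrt(19), - 3, - 1,-1,pi, pi,sqrt( 10 ), sqrt( 14), sqrt (14),4, sqrt ( 17), 4.63,  5, 6] 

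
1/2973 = 1/2973 = 0.00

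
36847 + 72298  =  109145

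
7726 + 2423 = 10149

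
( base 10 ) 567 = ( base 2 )1000110111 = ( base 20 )187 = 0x237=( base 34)GN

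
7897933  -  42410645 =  - 34512712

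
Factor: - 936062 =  - 2^1*29^1*16139^1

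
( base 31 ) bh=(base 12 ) 25a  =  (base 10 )358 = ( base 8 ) 546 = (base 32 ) B6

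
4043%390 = 143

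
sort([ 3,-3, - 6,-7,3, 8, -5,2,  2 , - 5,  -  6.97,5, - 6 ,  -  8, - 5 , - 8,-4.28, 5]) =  [-8, - 8,-7, - 6.97, - 6, - 6, -5, - 5,-5, - 4.28, - 3, 2, 2,  3, 3, 5, 5, 8]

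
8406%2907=2592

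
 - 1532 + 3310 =1778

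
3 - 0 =3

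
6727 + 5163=11890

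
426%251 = 175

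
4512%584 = 424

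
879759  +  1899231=2778990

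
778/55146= 389/27573 = 0.01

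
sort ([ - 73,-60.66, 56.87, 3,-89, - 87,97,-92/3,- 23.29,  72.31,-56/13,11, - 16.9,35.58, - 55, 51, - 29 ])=[-89,  -  87,-73, -60.66,-55,-92/3,  -  29,-23.29, - 16.9 ,-56/13, 3,11,  35.58,51, 56.87,  72.31,97]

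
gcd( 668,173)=1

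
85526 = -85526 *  ( - 1) 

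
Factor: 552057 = 3^1*11^1*16729^1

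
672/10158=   112/1693  =  0.07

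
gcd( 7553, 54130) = 1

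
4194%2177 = 2017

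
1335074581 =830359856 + 504714725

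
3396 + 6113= 9509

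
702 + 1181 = 1883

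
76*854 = 64904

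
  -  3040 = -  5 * 608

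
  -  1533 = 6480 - 8013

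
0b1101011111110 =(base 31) 75s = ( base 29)868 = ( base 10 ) 6910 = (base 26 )a5k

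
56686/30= 28343/15= 1889.53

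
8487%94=27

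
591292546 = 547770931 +43521615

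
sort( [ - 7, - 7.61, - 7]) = [- 7.61, - 7 , - 7]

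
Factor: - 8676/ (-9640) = 2^( - 1 )*3^2*5^( - 1) = 9/10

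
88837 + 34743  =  123580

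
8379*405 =3393495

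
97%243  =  97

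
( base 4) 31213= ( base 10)871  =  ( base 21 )1ka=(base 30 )t1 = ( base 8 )1547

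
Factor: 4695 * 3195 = 15000525 =3^3*5^2*71^1*313^1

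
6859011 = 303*22637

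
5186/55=94 + 16/55 = 94.29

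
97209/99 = 981+10/11 = 981.91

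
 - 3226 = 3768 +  - 6994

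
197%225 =197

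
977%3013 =977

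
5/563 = 5/563 = 0.01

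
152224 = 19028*8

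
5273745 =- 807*( - 6535 ) 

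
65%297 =65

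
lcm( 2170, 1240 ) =8680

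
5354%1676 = 326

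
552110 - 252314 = 299796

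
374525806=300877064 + 73648742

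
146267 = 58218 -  - 88049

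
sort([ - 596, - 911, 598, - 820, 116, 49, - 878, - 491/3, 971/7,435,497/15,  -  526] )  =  [ -911, - 878, - 820 ,-596 , -526, - 491/3, 497/15, 49,116, 971/7,435,598]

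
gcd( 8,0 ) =8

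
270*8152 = 2201040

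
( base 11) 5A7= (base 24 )162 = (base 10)722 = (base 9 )882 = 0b1011010010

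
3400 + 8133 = 11533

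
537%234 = 69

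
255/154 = 255/154  =  1.66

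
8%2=0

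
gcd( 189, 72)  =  9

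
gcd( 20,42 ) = 2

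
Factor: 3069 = 3^2*11^1*31^1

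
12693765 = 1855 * 6843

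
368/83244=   92/20811 = 0.00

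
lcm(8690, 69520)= 69520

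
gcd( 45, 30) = 15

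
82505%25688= 5441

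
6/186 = 1/31 =0.03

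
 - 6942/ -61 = 113 + 49/61 = 113.80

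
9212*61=561932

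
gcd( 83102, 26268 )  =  2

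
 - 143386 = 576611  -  719997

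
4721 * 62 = 292702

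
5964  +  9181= 15145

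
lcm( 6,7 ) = 42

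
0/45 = 0 = 0.00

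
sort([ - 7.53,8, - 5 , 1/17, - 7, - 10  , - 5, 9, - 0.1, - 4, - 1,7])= [ - 10, - 7.53,  -  7,- 5,-5, - 4, - 1, - 0.1, 1/17,7, 8, 9]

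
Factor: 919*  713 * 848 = 2^4*23^1* 31^1*53^1 *919^1 =555649456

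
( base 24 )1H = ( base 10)41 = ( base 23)1i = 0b101001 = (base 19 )23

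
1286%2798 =1286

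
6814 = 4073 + 2741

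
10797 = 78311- 67514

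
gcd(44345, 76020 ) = 6335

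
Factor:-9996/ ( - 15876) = 3^( - 3)*17^1   =  17/27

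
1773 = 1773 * 1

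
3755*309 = 1160295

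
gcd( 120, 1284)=12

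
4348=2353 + 1995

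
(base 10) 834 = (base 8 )1502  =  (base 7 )2301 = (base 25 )189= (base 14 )438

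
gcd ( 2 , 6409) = 1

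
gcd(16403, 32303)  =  1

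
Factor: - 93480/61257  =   - 2^3*5^1*7^(  -  1)*19^1*41^1*2917^( - 1)  =  - 31160/20419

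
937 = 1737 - 800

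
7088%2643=1802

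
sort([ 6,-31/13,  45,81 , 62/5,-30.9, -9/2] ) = [ - 30.9,-9/2, - 31/13,6,62/5,45, 81] 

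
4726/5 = 945+1/5 = 945.20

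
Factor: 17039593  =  17^1 * 139^1*7211^1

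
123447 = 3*41149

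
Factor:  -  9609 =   -  3^1*3203^1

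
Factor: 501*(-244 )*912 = - 111486528 = - 2^6 * 3^2*19^1* 61^1*167^1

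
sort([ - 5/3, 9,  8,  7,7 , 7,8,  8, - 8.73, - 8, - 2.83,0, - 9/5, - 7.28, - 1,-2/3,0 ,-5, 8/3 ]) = [ - 8.73, - 8,-7.28, - 5,-2.83,-9/5, - 5/3,-1 ,-2/3,  0,0, 8/3,  7, 7 , 7,8,8,8, 9 ]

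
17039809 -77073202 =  - 60033393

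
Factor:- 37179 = - 3^7*17^1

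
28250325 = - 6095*(-4635)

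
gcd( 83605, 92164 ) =1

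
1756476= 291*6036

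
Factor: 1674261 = 3^2*19^1*9791^1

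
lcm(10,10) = 10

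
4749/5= 949 + 4/5 =949.80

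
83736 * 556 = 46557216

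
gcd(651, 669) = 3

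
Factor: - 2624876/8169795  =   - 2^2*3^( - 3)*5^ ( - 1)*73^( - 1)*139^1 * 829^( -1) *4721^1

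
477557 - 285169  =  192388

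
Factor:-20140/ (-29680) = 2^( - 2)*7^(-1 ) *19^1=19/28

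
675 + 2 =677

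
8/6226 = 4/3113 =0.00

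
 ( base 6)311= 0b1110011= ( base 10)115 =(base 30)3p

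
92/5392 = 23/1348 = 0.02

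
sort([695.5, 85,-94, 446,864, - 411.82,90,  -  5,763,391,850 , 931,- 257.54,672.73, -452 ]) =[-452,  -  411.82, - 257.54, - 94, - 5, 85, 90, 391,446,672.73, 695.5,763,850,864, 931 ] 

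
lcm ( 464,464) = 464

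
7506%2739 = 2028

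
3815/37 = 103 + 4/37  =  103.11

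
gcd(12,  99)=3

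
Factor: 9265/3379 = 5^1*17^1*31^(-1 ) = 85/31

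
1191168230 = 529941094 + 661227136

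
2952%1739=1213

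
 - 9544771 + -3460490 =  - 13005261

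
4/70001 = 4/70001 = 0.00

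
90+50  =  140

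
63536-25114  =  38422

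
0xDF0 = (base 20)8I8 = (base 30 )3ss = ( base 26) 576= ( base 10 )3568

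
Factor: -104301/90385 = -3^3  *5^( - 1) * 3863^1*18077^( - 1)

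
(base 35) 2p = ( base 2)1011111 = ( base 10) 95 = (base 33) 2t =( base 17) 5A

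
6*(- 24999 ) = -149994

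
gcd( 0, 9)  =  9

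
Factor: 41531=7^1*17^1 * 349^1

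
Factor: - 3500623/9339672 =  - 2^( - 3) * 3^(-1) *7^1*17^1* 23^1*101^(-1)*1279^1*3853^( - 1)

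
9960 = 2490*4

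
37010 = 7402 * 5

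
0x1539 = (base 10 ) 5433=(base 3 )21110020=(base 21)c6f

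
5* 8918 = 44590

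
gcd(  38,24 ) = 2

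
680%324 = 32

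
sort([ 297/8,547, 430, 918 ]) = [297/8,430, 547,918]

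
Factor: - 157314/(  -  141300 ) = 167/150 = 2^( - 1 )*3^( - 1 )*5^(-2) * 167^1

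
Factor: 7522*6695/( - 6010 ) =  - 5035979/601 = - 13^1*103^1 *601^( - 1)*3761^1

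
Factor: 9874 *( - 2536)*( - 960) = 24038845440 = 2^10*3^1*5^1*317^1*4937^1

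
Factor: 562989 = 3^1 * 7^1*17^1 * 19^1*83^1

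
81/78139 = 81/78139 = 0.00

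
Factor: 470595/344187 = 685/501 = 3^( - 1)*5^1*137^1*167^( -1) 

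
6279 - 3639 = 2640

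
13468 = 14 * 962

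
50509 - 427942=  - 377433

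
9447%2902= 741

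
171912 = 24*7163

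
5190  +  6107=11297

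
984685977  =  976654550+8031427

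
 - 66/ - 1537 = 66/1537 =0.04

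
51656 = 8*6457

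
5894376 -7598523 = -1704147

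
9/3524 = 9/3524 = 0.00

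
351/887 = 351/887 = 0.40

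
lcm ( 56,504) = 504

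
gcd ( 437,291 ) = 1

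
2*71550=143100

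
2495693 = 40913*61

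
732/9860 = 183/2465 = 0.07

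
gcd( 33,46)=1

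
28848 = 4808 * 6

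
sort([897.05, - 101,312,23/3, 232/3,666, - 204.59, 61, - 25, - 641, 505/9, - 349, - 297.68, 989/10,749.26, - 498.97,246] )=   [ - 641, - 498.97, - 349, - 297.68, - 204.59, - 101, - 25,  23/3 , 505/9,61,232/3,989/10,246,312,666,749.26,897.05 ] 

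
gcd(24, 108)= 12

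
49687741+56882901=106570642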